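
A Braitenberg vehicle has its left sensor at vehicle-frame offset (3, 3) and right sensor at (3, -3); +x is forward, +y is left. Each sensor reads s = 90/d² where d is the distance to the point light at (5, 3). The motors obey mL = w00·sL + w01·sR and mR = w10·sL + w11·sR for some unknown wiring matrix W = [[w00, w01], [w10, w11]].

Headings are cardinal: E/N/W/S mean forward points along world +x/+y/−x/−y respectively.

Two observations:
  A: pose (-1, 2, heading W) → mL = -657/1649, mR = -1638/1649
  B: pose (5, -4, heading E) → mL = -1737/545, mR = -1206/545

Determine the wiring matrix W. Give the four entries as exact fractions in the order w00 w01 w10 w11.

obs A: pose=(-1,2,W) → sL=90/97, sR=18/17, mL=-657/1649, mR=-1638/1649
obs B: pose=(5,-4,E) → sL=18/5, sR=90/109, mL=-1737/545, mR=-1206/545
sensor matrix S = [[90/97, 18/17], [18/5, 90/109]]; det S = -2737152/898705
solve [mL_A; mL_B] = S·[w00; w01] and [mR_A; mR_B] = S·[w10; w11]:
  w00 = -1, w01 = 1/2, w10 = -1/2, w11 = -1/2

-1 1/2 -1/2 -1/2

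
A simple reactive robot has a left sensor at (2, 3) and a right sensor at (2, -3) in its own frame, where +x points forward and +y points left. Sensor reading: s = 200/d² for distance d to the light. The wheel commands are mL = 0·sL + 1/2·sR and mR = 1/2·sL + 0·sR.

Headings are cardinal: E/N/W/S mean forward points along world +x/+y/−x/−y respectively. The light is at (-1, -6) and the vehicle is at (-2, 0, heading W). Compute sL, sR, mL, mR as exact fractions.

left sensor world pos  = (-4, -3); dL² = 18
right sensor world pos = (-4, 3); dR² = 90
sL = 200/18 = 100/9
sR = 200/90 = 20/9
mL = 0·sL + 1/2·sR = 10/9
mR = 1/2·sL + 0·sR = 50/9

100/9 20/9 10/9 50/9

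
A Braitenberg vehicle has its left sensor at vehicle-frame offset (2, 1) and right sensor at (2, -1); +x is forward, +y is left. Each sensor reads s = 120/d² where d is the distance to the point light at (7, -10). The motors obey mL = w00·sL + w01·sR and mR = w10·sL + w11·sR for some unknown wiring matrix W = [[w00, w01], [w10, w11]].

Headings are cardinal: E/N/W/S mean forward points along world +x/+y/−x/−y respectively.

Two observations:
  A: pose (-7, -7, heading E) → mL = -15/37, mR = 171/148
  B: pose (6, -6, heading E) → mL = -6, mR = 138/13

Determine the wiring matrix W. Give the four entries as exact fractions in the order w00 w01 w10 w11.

obs A: pose=(-7,-7,E) → sL=3/4, sR=30/37, mL=-15/37, mR=171/148
obs B: pose=(6,-6,E) → sL=60/13, sR=12, mL=-6, mR=138/13
sensor matrix S = [[3/4, 30/37], [60/13, 12]]; det S = 2529/481
solve [mL_A; mL_B] = S·[w00; w01] and [mR_A; mR_B] = S·[w10; w11]:
  w00 = 0, w01 = -1/2, w10 = 1, w11 = 1/2

0 -1/2 1 1/2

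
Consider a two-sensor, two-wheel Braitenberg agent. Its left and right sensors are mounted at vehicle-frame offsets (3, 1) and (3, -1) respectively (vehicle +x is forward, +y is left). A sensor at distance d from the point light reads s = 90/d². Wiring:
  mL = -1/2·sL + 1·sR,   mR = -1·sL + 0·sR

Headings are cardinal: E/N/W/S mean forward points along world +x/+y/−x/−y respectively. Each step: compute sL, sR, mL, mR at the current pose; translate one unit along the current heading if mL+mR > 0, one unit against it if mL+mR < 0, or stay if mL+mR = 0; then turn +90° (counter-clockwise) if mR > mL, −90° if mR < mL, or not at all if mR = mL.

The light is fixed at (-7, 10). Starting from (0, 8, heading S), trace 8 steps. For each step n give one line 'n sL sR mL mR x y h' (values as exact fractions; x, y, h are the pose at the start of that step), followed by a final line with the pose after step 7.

0 90/89 90/61 5265/5429 -90/89 0 8 S
1 9/2 45/8 27/8 -9/2 0 9 W
2 90/53 18/17 189/901 -90/53 1 9 N
3 45/61 9/13 513/1586 -45/61 1 8 E
4 90/89 90/61 5265/5429 -90/89 0 8 S
5 9/2 45/8 27/8 -9/2 0 9 W
6 90/53 18/17 189/901 -90/53 1 9 N
7 45/61 9/13 513/1586 -45/61 1 8 E
final 0 8 S

n=0: pose=(0,8,S); sL=90/89, sR=90/61; mL=5265/5429, mR=-90/89; mL+mR=-225/5429 → advance -1; mR−mL=-10755/5429 → turn -1·90°
n=1: pose=(0,9,W); sL=9/2, sR=45/8; mL=27/8, mR=-9/2; mL+mR=-9/8 → advance -1; mR−mL=-63/8 → turn -1·90°
n=2: pose=(1,9,N); sL=90/53, sR=18/17; mL=189/901, mR=-90/53; mL+mR=-1341/901 → advance -1; mR−mL=-1719/901 → turn -1·90°
n=3: pose=(1,8,E); sL=45/61, sR=9/13; mL=513/1586, mR=-45/61; mL+mR=-657/1586 → advance -1; mR−mL=-1683/1586 → turn -1·90°
n=4: pose=(0,8,S); sL=90/89, sR=90/61; mL=5265/5429, mR=-90/89; mL+mR=-225/5429 → advance -1; mR−mL=-10755/5429 → turn -1·90°
n=5: pose=(0,9,W); sL=9/2, sR=45/8; mL=27/8, mR=-9/2; mL+mR=-9/8 → advance -1; mR−mL=-63/8 → turn -1·90°
n=6: pose=(1,9,N); sL=90/53, sR=18/17; mL=189/901, mR=-90/53; mL+mR=-1341/901 → advance -1; mR−mL=-1719/901 → turn -1·90°
n=7: pose=(1,8,E); sL=45/61, sR=9/13; mL=513/1586, mR=-45/61; mL+mR=-657/1586 → advance -1; mR−mL=-1683/1586 → turn -1·90°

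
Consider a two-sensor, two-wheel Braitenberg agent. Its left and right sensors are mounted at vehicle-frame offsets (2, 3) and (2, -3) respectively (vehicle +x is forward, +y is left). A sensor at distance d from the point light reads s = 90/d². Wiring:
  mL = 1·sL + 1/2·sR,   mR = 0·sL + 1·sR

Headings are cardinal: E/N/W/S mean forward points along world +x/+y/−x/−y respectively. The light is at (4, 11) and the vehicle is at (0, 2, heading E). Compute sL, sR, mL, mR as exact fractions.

left sensor world pos  = (2, 5); dL² = 40
right sensor world pos = (2, -1); dR² = 148
sL = 90/40 = 9/4
sR = 90/148 = 45/74
mL = 1·sL + 1/2·sR = 189/74
mR = 0·sL + 1·sR = 45/74

9/4 45/74 189/74 45/74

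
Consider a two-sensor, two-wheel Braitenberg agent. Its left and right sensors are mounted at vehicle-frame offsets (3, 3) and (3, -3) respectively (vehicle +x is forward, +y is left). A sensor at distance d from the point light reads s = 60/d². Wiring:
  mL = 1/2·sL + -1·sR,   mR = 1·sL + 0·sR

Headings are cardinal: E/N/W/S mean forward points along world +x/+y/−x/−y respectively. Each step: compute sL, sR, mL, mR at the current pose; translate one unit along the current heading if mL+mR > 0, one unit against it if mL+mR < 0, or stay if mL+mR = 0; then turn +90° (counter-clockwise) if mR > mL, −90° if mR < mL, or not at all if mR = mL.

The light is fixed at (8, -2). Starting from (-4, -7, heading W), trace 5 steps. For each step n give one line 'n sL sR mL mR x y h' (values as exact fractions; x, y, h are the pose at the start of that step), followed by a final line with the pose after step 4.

0 60/289 60/229 -10470/66181 60/289 -4 -7 W
1 15/41 3/16 -3/656 15/41 -5 -7 S
2 60/109 60/181 -1110/19729 60/109 -5 -8 E
3 10/39 2/3 -7/13 10/39 -4 -8 N
4 12/65 60/241 -2454/15665 12/65 -4 -9 W
final -5 -9 S

n=0: pose=(-4,-7,W); sL=60/289, sR=60/229; mL=-10470/66181, mR=60/289; mL+mR=3270/66181 → advance +1; mR−mL=24210/66181 → turn +1·90°
n=1: pose=(-5,-7,S); sL=15/41, sR=3/16; mL=-3/656, mR=15/41; mL+mR=237/656 → advance +1; mR−mL=243/656 → turn +1·90°
n=2: pose=(-5,-8,E); sL=60/109, sR=60/181; mL=-1110/19729, mR=60/109; mL+mR=9750/19729 → advance +1; mR−mL=11970/19729 → turn +1·90°
n=3: pose=(-4,-8,N); sL=10/39, sR=2/3; mL=-7/13, mR=10/39; mL+mR=-11/39 → advance -1; mR−mL=31/39 → turn +1·90°
n=4: pose=(-4,-9,W); sL=12/65, sR=60/241; mL=-2454/15665, mR=12/65; mL+mR=438/15665 → advance +1; mR−mL=5346/15665 → turn +1·90°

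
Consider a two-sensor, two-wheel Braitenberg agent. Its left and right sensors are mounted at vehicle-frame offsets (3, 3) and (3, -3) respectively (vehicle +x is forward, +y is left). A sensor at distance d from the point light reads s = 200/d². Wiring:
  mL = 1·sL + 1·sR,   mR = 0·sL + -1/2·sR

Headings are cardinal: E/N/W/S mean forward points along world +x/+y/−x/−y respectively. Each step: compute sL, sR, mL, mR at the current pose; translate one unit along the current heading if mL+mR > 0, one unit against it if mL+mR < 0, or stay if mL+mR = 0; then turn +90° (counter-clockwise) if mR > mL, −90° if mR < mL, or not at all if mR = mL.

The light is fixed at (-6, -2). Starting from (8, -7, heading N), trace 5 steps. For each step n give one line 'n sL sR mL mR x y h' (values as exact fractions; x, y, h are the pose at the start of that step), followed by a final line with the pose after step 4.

0 8/5 200/293 3344/1465 -100/293 8 -7 N
1 20/29 100/169 6280/4901 -50/169 8 -6 E
2 200/373 200/193 113200/71989 -100/193 9 -6 S
3 25/26 50/37 2225/962 -25/37 9 -7 W
4 8/5 200/293 3344/1465 -100/293 8 -7 N
final 8 -6 E

n=0: pose=(8,-7,N); sL=8/5, sR=200/293; mL=3344/1465, mR=-100/293; mL+mR=2844/1465 → advance +1; mR−mL=-3844/1465 → turn -1·90°
n=1: pose=(8,-6,E); sL=20/29, sR=100/169; mL=6280/4901, mR=-50/169; mL+mR=4830/4901 → advance +1; mR−mL=-7730/4901 → turn -1·90°
n=2: pose=(9,-6,S); sL=200/373, sR=200/193; mL=113200/71989, mR=-100/193; mL+mR=75900/71989 → advance +1; mR−mL=-150500/71989 → turn -1·90°
n=3: pose=(9,-7,W); sL=25/26, sR=50/37; mL=2225/962, mR=-25/37; mL+mR=1575/962 → advance +1; mR−mL=-2875/962 → turn -1·90°
n=4: pose=(8,-7,N); sL=8/5, sR=200/293; mL=3344/1465, mR=-100/293; mL+mR=2844/1465 → advance +1; mR−mL=-3844/1465 → turn -1·90°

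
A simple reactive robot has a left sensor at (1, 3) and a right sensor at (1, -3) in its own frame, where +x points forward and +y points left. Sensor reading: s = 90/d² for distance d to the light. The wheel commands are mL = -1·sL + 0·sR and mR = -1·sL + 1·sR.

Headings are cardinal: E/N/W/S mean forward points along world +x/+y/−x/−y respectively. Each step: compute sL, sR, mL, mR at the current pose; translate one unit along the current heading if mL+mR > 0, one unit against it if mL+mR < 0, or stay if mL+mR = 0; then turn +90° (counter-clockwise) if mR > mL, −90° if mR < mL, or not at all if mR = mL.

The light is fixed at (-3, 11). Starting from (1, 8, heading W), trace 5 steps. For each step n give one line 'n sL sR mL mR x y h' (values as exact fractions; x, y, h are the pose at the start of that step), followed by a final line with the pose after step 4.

n=0: pose=(1,8,W); sL=2, sR=10; mL=-2, mR=8; mL+mR=6 → advance +1; mR−mL=10 → turn +1·90°
n=1: pose=(0,8,S); sL=45/26, sR=45/8; mL=-45/26, mR=405/104; mL+mR=225/104 → advance +1; mR−mL=45/8 → turn +1·90°
n=2: pose=(0,7,E); sL=90/17, sR=18/13; mL=-90/17, mR=-864/221; mL+mR=-2034/221 → advance -1; mR−mL=18/13 → turn +1·90°
n=3: pose=(-1,7,N); sL=9, sR=45/17; mL=-9, mR=-108/17; mL+mR=-261/17 → advance -1; mR−mL=45/17 → turn +1·90°
n=4: pose=(-1,6,W); sL=18/13, sR=18; mL=-18/13, mR=216/13; mL+mR=198/13 → advance +1; mR−mL=18 → turn +1·90°

0 2 10 -2 8 1 8 W
1 45/26 45/8 -45/26 405/104 0 8 S
2 90/17 18/13 -90/17 -864/221 0 7 E
3 9 45/17 -9 -108/17 -1 7 N
4 18/13 18 -18/13 216/13 -1 6 W
final -2 6 S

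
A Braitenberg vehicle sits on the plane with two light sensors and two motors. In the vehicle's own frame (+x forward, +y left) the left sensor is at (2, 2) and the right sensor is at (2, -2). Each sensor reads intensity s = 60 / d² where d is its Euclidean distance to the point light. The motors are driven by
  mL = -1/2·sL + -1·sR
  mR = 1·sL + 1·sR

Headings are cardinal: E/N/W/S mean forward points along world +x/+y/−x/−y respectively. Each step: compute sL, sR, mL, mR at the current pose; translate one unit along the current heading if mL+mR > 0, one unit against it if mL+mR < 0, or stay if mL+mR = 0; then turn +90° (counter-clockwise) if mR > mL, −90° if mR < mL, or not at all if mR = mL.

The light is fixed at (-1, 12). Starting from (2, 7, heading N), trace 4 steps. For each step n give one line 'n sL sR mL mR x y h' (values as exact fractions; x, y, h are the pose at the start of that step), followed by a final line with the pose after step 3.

0 6 30/17 -81/17 132/17 2 7 N
1 60/37 12 -474/37 504/37 2 8 W
2 15/13 5/3 -175/78 110/39 1 8 S
3 12/5 12/13 -138/65 216/65 1 7 E
final 2 7 N

n=0: pose=(2,7,N); sL=6, sR=30/17; mL=-81/17, mR=132/17; mL+mR=3 → advance +1; mR−mL=213/17 → turn +1·90°
n=1: pose=(2,8,W); sL=60/37, sR=12; mL=-474/37, mR=504/37; mL+mR=30/37 → advance +1; mR−mL=978/37 → turn +1·90°
n=2: pose=(1,8,S); sL=15/13, sR=5/3; mL=-175/78, mR=110/39; mL+mR=15/26 → advance +1; mR−mL=395/78 → turn +1·90°
n=3: pose=(1,7,E); sL=12/5, sR=12/13; mL=-138/65, mR=216/65; mL+mR=6/5 → advance +1; mR−mL=354/65 → turn +1·90°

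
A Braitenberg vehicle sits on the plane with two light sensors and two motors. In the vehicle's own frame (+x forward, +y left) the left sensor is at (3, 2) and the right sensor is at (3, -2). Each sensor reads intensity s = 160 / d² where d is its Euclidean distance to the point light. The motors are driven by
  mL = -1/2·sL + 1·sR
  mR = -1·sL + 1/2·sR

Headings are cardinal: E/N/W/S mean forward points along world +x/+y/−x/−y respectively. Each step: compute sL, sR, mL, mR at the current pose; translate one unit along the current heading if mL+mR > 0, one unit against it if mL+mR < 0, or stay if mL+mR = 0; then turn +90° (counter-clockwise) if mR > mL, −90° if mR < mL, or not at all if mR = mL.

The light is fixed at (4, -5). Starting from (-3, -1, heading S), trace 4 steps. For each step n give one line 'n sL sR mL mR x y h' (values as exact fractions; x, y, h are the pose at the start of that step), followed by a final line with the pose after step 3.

n=0: pose=(-3,-1,S); sL=80/13, sR=80/41; mL=-600/533, mR=-2760/533; mL+mR=-3360/533 → advance -1; mR−mL=-2160/533 → turn -1·90°
n=1: pose=(-3,0,W); sL=160/109, sR=160/149; mL=5520/16241, mR=-15120/16241; mL+mR=-9600/16241 → advance -1; mR−mL=-20640/16241 → turn -1·90°
n=2: pose=(-2,0,N); sL=5/4, sR=2; mL=11/8, mR=-1/4; mL+mR=9/8 → advance +1; mR−mL=-13/8 → turn -1·90°
n=3: pose=(-2,1,E); sL=160/73, sR=32/5; mL=1936/365, mR=368/365; mL+mR=2304/365 → advance +1; mR−mL=-1568/365 → turn -1·90°

0 80/13 80/41 -600/533 -2760/533 -3 -1 S
1 160/109 160/149 5520/16241 -15120/16241 -3 0 W
2 5/4 2 11/8 -1/4 -2 0 N
3 160/73 32/5 1936/365 368/365 -2 1 E
final -1 1 S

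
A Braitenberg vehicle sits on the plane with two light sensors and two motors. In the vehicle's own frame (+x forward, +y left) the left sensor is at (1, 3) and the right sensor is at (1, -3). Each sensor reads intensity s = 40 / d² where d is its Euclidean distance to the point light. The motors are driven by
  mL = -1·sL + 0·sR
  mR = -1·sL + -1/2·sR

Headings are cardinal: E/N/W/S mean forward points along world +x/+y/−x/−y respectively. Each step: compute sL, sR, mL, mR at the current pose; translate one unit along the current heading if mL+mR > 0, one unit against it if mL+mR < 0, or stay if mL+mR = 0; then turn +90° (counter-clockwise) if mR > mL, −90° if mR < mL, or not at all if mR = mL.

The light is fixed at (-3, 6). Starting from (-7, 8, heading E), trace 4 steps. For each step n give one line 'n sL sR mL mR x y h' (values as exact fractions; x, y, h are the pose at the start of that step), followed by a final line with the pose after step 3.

n=0: pose=(-7,8,E); sL=20/17, sR=4; mL=-20/17, mR=-54/17; mL+mR=-74/17 → advance -1; mR−mL=-2 → turn -1·90°
n=1: pose=(-8,8,S); sL=8, sR=8/13; mL=-8, mR=-108/13; mL+mR=-212/13 → advance -1; mR−mL=-4/13 → turn -1·90°
n=2: pose=(-8,9,W); sL=10/9, sR=5/9; mL=-10/9, mR=-25/18; mL+mR=-5/2 → advance -1; mR−mL=-5/18 → turn -1·90°
n=3: pose=(-7,9,N); sL=8/13, sR=40/17; mL=-8/13, mR=-396/221; mL+mR=-532/221 → advance -1; mR−mL=-20/17 → turn -1·90°

0 20/17 4 -20/17 -54/17 -7 8 E
1 8 8/13 -8 -108/13 -8 8 S
2 10/9 5/9 -10/9 -25/18 -8 9 W
3 8/13 40/17 -8/13 -396/221 -7 9 N
final -7 8 E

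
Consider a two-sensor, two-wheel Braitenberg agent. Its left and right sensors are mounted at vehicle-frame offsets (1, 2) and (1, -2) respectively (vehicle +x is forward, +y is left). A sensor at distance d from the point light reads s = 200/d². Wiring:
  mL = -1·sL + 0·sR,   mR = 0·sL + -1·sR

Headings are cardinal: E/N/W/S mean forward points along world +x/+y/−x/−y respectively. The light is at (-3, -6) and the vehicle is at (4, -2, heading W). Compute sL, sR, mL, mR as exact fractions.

5 25/9 -5 -25/9

left sensor world pos  = (3, -4); dL² = 40
right sensor world pos = (3, 0); dR² = 72
sL = 200/40 = 5
sR = 200/72 = 25/9
mL = -1·sL + 0·sR = -5
mR = 0·sL + -1·sR = -25/9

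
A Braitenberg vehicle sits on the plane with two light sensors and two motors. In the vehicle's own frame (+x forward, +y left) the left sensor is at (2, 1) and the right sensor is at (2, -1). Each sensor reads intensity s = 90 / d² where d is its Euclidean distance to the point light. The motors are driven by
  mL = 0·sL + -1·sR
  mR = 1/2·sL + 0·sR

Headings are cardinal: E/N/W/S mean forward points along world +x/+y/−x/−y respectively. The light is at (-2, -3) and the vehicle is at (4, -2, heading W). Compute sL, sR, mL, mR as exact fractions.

left sensor world pos  = (2, -3); dL² = 16
right sensor world pos = (2, -1); dR² = 20
sL = 90/16 = 45/8
sR = 90/20 = 9/2
mL = 0·sL + -1·sR = -9/2
mR = 1/2·sL + 0·sR = 45/16

45/8 9/2 -9/2 45/16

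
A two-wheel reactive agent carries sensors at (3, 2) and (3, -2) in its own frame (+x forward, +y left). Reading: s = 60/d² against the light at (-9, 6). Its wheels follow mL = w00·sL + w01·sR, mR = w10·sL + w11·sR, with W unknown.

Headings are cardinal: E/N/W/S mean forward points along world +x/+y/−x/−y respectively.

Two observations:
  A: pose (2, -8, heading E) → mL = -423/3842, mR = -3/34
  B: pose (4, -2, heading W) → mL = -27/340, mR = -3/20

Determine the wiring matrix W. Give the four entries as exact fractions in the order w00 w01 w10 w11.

-1 1/2 -1/2 0

obs A: pose=(2,-8,E) → sL=3/17, sR=15/113, mL=-423/3842, mR=-3/34
obs B: pose=(4,-2,W) → sL=3/10, sR=15/34, mL=-27/340, mR=-3/20
sensor matrix S = [[3/17, 15/113], [3/10, 15/34]]; det S = 1242/32657
solve [mL_A; mL_B] = S·[w00; w01] and [mR_A; mR_B] = S·[w10; w11]:
  w00 = -1, w01 = 1/2, w10 = -1/2, w11 = 0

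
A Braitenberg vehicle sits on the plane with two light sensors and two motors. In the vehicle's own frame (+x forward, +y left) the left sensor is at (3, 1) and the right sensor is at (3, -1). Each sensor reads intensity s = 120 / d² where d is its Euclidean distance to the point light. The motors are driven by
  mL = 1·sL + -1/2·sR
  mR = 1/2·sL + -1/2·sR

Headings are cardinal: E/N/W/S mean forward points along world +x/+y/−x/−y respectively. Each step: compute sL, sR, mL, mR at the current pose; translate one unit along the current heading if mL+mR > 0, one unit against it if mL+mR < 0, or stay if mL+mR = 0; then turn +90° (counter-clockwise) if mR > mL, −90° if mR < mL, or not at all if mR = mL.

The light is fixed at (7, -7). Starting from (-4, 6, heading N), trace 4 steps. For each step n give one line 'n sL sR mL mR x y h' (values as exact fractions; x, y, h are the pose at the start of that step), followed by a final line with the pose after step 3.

n=0: pose=(-4,6,N); sL=3/10, sR=30/89; mL=117/890, mR=-33/1780; mL+mR=201/1780 → advance +1; mR−mL=-3/20 → turn -1·90°
n=1: pose=(-4,7,E); sL=120/289, sR=120/233; mL=10620/67337, mR=-3360/67337; mL+mR=7260/67337 → advance +1; mR−mL=-60/289 → turn -1·90°
n=2: pose=(-3,7,S); sL=60/101, sR=60/121; mL=4230/12221, mR=600/12221; mL+mR=4830/12221 → advance +1; mR−mL=-30/101 → turn -1·90°
n=3: pose=(-3,6,W); sL=120/313, sR=24/73; mL=5004/22849, mR=624/22849; mL+mR=5628/22849 → advance +1; mR−mL=-60/313 → turn -1·90°

0 3/10 30/89 117/890 -33/1780 -4 6 N
1 120/289 120/233 10620/67337 -3360/67337 -4 7 E
2 60/101 60/121 4230/12221 600/12221 -3 7 S
3 120/313 24/73 5004/22849 624/22849 -3 6 W
final -4 6 N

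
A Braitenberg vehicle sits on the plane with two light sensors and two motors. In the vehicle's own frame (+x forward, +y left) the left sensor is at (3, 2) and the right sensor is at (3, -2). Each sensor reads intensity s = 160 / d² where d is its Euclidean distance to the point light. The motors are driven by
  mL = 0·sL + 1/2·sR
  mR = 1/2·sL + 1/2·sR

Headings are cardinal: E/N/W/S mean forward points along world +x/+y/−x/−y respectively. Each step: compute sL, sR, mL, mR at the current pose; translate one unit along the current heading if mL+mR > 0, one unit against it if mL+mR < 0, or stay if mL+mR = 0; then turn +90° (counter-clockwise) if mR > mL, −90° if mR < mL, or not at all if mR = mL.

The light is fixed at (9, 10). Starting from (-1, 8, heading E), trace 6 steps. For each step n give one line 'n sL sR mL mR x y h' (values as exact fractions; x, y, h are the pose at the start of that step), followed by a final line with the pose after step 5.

0 160/49 32/13 16/13 1824/637 -1 8 E
1 80/61 16/5 8/5 688/305 0 8 N
2 160/153 32/29 16/29 4768/4437 0 9 W
3 2 1 1/2 3/2 -1 9 S
4 160/49 32/13 16/13 1824/637 -1 8 E
5 80/61 16/5 8/5 688/305 0 8 N
final 0 9 W

n=0: pose=(-1,8,E); sL=160/49, sR=32/13; mL=16/13, mR=1824/637; mL+mR=2608/637 → advance +1; mR−mL=80/49 → turn +1·90°
n=1: pose=(0,8,N); sL=80/61, sR=16/5; mL=8/5, mR=688/305; mL+mR=1176/305 → advance +1; mR−mL=40/61 → turn +1·90°
n=2: pose=(0,9,W); sL=160/153, sR=32/29; mL=16/29, mR=4768/4437; mL+mR=7216/4437 → advance +1; mR−mL=80/153 → turn +1·90°
n=3: pose=(-1,9,S); sL=2, sR=1; mL=1/2, mR=3/2; mL+mR=2 → advance +1; mR−mL=1 → turn +1·90°
n=4: pose=(-1,8,E); sL=160/49, sR=32/13; mL=16/13, mR=1824/637; mL+mR=2608/637 → advance +1; mR−mL=80/49 → turn +1·90°
n=5: pose=(0,8,N); sL=80/61, sR=16/5; mL=8/5, mR=688/305; mL+mR=1176/305 → advance +1; mR−mL=40/61 → turn +1·90°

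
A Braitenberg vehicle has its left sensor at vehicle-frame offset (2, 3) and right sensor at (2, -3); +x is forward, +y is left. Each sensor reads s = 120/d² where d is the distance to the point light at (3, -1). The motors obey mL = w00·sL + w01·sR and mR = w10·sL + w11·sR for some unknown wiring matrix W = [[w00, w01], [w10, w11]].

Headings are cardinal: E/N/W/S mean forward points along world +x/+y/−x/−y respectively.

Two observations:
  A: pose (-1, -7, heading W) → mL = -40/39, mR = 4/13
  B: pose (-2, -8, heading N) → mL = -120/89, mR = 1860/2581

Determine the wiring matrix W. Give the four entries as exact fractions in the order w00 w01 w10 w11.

obs A: pose=(-1,-7,W) → sL=40/39, sR=8/3, mL=-40/39, mR=4/13
obs B: pose=(-2,-8,N) → sL=120/89, sR=120/29, mL=-120/89, mR=1860/2581
sensor matrix S = [[40/39, 8/3], [120/89, 120/29]]; det S = 21760/33553
solve [mL_A; mL_B] = S·[w00; w01] and [mR_A; mR_B] = S·[w10; w11]:
  w00 = -1, w01 = 0, w10 = -1, w11 = 1/2

-1 0 -1 1/2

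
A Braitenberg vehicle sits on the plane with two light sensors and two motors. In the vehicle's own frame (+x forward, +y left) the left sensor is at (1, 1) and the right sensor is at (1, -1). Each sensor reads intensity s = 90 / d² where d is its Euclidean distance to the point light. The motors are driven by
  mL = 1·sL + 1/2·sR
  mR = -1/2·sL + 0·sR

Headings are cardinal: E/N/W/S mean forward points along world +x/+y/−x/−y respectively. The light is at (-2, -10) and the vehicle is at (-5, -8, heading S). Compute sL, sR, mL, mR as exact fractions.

18 90/17 351/17 -9

left sensor world pos  = (-4, -9); dL² = 5
right sensor world pos = (-6, -9); dR² = 17
sL = 90/5 = 18
sR = 90/17 = 90/17
mL = 1·sL + 1/2·sR = 351/17
mR = -1/2·sL + 0·sR = -9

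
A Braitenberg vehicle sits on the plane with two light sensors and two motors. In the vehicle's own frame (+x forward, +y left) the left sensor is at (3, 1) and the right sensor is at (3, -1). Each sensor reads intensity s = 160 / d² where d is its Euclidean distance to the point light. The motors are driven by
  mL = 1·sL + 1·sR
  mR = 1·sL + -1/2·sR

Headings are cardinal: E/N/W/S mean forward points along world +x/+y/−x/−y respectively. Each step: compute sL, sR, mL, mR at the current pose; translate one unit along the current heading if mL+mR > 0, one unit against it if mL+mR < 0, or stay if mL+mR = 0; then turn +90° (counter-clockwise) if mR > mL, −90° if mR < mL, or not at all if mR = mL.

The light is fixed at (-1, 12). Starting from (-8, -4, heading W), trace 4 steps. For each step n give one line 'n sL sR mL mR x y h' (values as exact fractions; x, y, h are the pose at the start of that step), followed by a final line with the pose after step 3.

n=0: pose=(-8,-4,W); sL=160/389, sR=32/65; mL=22848/25285, mR=4176/25285; mL+mR=27024/25285 → advance +1; mR−mL=-48/65 → turn -1·90°
n=1: pose=(-9,-4,N); sL=16/25, sR=80/109; mL=3744/2725, mR=744/2725; mL+mR=4488/2725 → advance +1; mR−mL=-120/109 → turn -1·90°
n=2: pose=(-9,-3,E); sL=160/221, sR=160/281; mL=80320/62101, mR=27280/62101; mL+mR=107600/62101 → advance +1; mR−mL=-240/281 → turn -1·90°
n=3: pose=(-8,-3,S); sL=4/9, sR=40/97; mL=748/873, mR=208/873; mL+mR=956/873 → advance +1; mR−mL=-60/97 → turn -1·90°

0 160/389 32/65 22848/25285 4176/25285 -8 -4 W
1 16/25 80/109 3744/2725 744/2725 -9 -4 N
2 160/221 160/281 80320/62101 27280/62101 -9 -3 E
3 4/9 40/97 748/873 208/873 -8 -3 S
final -8 -4 W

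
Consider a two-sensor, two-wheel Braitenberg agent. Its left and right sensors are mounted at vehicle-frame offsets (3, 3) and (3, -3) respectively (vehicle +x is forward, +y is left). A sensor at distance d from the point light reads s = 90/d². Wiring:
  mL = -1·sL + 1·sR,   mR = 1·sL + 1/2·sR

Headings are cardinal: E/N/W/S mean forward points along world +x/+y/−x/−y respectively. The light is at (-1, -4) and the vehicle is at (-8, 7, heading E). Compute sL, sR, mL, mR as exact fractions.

45/106 9/8 297/424 837/848

left sensor world pos  = (-5, 10); dL² = 212
right sensor world pos = (-5, 4); dR² = 80
sL = 90/212 = 45/106
sR = 90/80 = 9/8
mL = -1·sL + 1·sR = 297/424
mR = 1·sL + 1/2·sR = 837/848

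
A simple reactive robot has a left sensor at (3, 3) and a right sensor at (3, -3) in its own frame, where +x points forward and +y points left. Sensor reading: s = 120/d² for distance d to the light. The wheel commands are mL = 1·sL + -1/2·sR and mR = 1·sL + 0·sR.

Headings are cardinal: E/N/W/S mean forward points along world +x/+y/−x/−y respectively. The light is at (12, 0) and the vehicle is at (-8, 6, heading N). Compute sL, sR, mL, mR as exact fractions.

12/61 12/37 78/2257 12/61

left sensor world pos  = (-11, 9); dL² = 610
right sensor world pos = (-5, 9); dR² = 370
sL = 120/610 = 12/61
sR = 120/370 = 12/37
mL = 1·sL + -1/2·sR = 78/2257
mR = 1·sL + 0·sR = 12/61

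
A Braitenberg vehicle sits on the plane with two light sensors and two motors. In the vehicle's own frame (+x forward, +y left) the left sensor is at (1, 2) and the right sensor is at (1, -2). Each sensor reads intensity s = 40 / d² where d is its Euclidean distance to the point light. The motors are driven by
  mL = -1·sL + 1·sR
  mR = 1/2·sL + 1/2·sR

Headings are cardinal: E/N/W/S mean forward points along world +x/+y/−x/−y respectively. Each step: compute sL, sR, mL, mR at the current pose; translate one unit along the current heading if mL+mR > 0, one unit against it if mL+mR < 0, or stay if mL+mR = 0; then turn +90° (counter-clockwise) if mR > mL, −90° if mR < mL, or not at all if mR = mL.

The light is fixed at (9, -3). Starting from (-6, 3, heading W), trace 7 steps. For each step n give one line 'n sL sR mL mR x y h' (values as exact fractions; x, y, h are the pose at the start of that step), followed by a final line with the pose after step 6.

n=0: pose=(-6,3,W); sL=5/34, sR=1/8; mL=-3/136, mR=37/272; mL+mR=31/272 → advance +1; mR−mL=43/272 → turn +1·90°
n=1: pose=(-7,3,S); sL=40/221, sR=40/349; mL=-5120/77129, mR=11400/77129; mL+mR=6280/77129 → advance +1; mR−mL=16520/77129 → turn +1·90°
n=2: pose=(-7,2,E); sL=20/137, sR=20/117; mL=400/16029, mR=2540/16029; mL+mR=980/5343 → advance +1; mR−mL=2140/16029 → turn +1·90°
n=3: pose=(-6,2,N); sL=8/65, sR=8/41; mL=192/2665, mR=424/2665; mL+mR=616/2665 → advance +1; mR−mL=232/2665 → turn +1·90°
n=4: pose=(-6,3,W); sL=5/34, sR=1/8; mL=-3/136, mR=37/272; mL+mR=31/272 → advance +1; mR−mL=43/272 → turn +1·90°
n=5: pose=(-7,3,S); sL=40/221, sR=40/349; mL=-5120/77129, mR=11400/77129; mL+mR=6280/77129 → advance +1; mR−mL=16520/77129 → turn +1·90°
n=6: pose=(-7,2,E); sL=20/137, sR=20/117; mL=400/16029, mR=2540/16029; mL+mR=980/5343 → advance +1; mR−mL=2140/16029 → turn +1·90°

0 5/34 1/8 -3/136 37/272 -6 3 W
1 40/221 40/349 -5120/77129 11400/77129 -7 3 S
2 20/137 20/117 400/16029 2540/16029 -7 2 E
3 8/65 8/41 192/2665 424/2665 -6 2 N
4 5/34 1/8 -3/136 37/272 -6 3 W
5 40/221 40/349 -5120/77129 11400/77129 -7 3 S
6 20/137 20/117 400/16029 2540/16029 -7 2 E
final -6 2 N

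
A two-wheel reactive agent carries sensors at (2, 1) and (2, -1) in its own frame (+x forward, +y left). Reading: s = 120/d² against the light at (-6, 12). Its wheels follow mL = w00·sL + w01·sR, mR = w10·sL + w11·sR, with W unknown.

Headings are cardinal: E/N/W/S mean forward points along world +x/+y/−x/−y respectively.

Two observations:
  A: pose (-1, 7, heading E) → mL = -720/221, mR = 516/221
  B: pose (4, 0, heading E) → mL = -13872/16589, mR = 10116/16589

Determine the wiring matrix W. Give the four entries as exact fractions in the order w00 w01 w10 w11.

-1 -1 1/2 1

obs A: pose=(-1,7,E) → sL=24/13, sR=24/17, mL=-720/221, mR=516/221
obs B: pose=(4,0,E) → sL=24/53, sR=120/313, mL=-13872/16589, mR=10116/16589
sensor matrix S = [[24/13, 24/17], [24/53, 120/313]]; det S = 251136/3666169
solve [mL_A; mL_B] = S·[w00; w01] and [mR_A; mR_B] = S·[w10; w11]:
  w00 = -1, w01 = -1, w10 = 1/2, w11 = 1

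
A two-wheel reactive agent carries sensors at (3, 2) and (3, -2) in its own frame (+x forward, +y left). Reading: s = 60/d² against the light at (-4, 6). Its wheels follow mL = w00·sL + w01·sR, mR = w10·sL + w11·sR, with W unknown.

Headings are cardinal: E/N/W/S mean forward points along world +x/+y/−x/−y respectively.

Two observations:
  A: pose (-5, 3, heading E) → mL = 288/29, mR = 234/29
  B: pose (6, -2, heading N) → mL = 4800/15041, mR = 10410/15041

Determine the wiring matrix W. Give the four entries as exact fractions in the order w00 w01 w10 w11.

1 -1 1/2 1

obs A: pose=(-5,3,E) → sL=12, sR=60/29, mL=288/29, mR=234/29
obs B: pose=(6,-2,N) → sL=60/89, sR=60/169, mL=4800/15041, mR=10410/15041
sensor matrix S = [[12, 60/29], [60/89, 60/169]]; det S = 1249920/436189
solve [mL_A; mL_B] = S·[w00; w01] and [mR_A; mR_B] = S·[w10; w11]:
  w00 = 1, w01 = -1, w10 = 1/2, w11 = 1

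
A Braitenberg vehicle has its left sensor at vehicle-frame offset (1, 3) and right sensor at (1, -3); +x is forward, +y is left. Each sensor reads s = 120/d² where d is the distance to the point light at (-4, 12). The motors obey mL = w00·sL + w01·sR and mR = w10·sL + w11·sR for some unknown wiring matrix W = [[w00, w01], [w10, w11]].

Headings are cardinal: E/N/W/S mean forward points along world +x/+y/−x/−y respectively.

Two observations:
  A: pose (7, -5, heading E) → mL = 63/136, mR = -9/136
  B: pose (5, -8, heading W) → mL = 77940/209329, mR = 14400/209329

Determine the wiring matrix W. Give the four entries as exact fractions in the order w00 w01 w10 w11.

1 1/2 -1/2 1/2

obs A: pose=(7,-5,E) → sL=6/17, sR=15/68, mL=63/136, mR=-9/136
obs B: pose=(5,-8,W) → sL=120/593, sR=120/353, mL=77940/209329, mR=14400/209329
sensor matrix S = [[6/17, 15/68], [120/593, 120/353]]; det S = 268110/3558593
solve [mL_A; mL_B] = S·[w00; w01] and [mR_A; mR_B] = S·[w10; w11]:
  w00 = 1, w01 = 1/2, w10 = -1/2, w11 = 1/2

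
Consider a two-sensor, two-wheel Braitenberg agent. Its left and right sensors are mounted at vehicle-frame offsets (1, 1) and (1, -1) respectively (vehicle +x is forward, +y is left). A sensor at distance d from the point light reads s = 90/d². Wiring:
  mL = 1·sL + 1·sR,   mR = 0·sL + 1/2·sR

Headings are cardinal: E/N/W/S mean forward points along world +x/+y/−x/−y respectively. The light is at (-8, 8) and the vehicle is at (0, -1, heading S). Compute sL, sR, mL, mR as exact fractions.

left sensor world pos  = (1, -2); dL² = 181
right sensor world pos = (-1, -2); dR² = 149
sL = 90/181 = 90/181
sR = 90/149 = 90/149
mL = 1·sL + 1·sR = 29700/26969
mR = 0·sL + 1/2·sR = 45/149

90/181 90/149 29700/26969 45/149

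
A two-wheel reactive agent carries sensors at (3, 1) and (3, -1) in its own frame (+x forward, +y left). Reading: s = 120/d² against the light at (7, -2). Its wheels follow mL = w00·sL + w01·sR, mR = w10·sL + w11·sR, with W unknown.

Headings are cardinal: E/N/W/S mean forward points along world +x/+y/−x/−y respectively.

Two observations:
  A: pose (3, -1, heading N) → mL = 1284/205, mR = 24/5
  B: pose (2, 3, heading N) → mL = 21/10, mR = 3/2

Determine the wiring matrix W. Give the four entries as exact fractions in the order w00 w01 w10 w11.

obs A: pose=(3,-1,N) → sL=120/41, sR=24/5, mL=1284/205, mR=24/5
obs B: pose=(2,3,N) → sL=6/5, sR=3/2, mL=21/10, mR=3/2
sensor matrix S = [[120/41, 24/5], [6/5, 3/2]]; det S = -1404/1025
solve [mL_A; mL_B] = S·[w00; w01] and [mR_A; mR_B] = S·[w10; w11]:
  w00 = 1/2, w01 = 1, w10 = 0, w11 = 1

1/2 1 0 1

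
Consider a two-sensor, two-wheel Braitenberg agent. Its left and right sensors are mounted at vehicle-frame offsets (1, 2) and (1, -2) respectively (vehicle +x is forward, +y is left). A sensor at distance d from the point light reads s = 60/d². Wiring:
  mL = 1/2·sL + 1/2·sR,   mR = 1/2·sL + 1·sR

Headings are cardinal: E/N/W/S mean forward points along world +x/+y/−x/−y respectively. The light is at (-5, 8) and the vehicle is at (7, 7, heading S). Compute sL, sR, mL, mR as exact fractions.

3/10 15/26 57/130 189/260

left sensor world pos  = (9, 6); dL² = 200
right sensor world pos = (5, 6); dR² = 104
sL = 60/200 = 3/10
sR = 60/104 = 15/26
mL = 1/2·sL + 1/2·sR = 57/130
mR = 1/2·sL + 1·sR = 189/260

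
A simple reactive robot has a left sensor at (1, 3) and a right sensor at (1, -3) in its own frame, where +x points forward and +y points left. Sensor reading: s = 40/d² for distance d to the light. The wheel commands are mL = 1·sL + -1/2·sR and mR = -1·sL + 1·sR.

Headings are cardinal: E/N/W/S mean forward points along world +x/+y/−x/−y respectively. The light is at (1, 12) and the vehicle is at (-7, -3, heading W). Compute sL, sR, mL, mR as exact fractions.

8/81 8/45 4/405 32/405

left sensor world pos  = (-8, -6); dL² = 405
right sensor world pos = (-8, 0); dR² = 225
sL = 40/405 = 8/81
sR = 40/225 = 8/45
mL = 1·sL + -1/2·sR = 4/405
mR = -1·sL + 1·sR = 32/405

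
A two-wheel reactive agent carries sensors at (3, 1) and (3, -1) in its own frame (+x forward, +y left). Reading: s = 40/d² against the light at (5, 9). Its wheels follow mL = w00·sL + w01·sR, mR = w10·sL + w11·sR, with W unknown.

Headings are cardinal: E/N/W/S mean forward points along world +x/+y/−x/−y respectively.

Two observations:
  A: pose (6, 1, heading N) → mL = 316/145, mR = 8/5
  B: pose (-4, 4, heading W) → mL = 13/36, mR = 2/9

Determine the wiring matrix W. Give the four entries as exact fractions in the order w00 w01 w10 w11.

1/2 1 1 0

obs A: pose=(6,1,N) → sL=8/5, sR=40/29, mL=316/145, mR=8/5
obs B: pose=(-4,4,W) → sL=2/9, sR=1/4, mL=13/36, mR=2/9
sensor matrix S = [[8/5, 40/29], [2/9, 1/4]]; det S = 122/1305
solve [mL_A; mL_B] = S·[w00; w01] and [mR_A; mR_B] = S·[w10; w11]:
  w00 = 1/2, w01 = 1, w10 = 1, w11 = 0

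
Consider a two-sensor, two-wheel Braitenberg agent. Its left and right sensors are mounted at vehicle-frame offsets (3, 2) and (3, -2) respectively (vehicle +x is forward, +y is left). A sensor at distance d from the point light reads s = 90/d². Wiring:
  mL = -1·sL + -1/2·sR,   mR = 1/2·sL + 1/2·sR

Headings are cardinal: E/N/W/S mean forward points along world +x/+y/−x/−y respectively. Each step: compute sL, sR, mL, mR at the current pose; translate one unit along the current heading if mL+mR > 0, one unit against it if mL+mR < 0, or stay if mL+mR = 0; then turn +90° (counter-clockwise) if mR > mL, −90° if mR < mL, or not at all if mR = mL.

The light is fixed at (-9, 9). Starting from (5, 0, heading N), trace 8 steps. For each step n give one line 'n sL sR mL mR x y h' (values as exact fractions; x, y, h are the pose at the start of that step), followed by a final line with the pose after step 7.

n=0: pose=(5,0,N); sL=1/2, sR=45/146; mL=-191/292, mR=59/146; mL+mR=-1/4 → advance -1; mR−mL=309/292 → turn +1·90°
n=1: pose=(5,-1,W); sL=18/53, sR=18/37; mL=-1143/1961, mR=810/1961; mL+mR=-9/53 → advance -1; mR−mL=1953/1961 → turn +1·90°
n=2: pose=(6,-1,S); sL=45/229, sR=45/169; mL=-25515/77402, mR=8955/38701; mL+mR=-45/458 → advance -1; mR−mL=43425/77402 → turn +1·90°
n=3: pose=(6,0,E); sL=90/373, sR=18/89; mL=-11367/33197, mR=7362/33197; mL+mR=-45/373 → advance -1; mR−mL=18729/33197 → turn +1·90°
n=4: pose=(5,0,N); sL=1/2, sR=45/146; mL=-191/292, mR=59/146; mL+mR=-1/4 → advance -1; mR−mL=309/292 → turn +1·90°
n=5: pose=(5,-1,W); sL=18/53, sR=18/37; mL=-1143/1961, mR=810/1961; mL+mR=-9/53 → advance -1; mR−mL=1953/1961 → turn +1·90°
n=6: pose=(6,-1,S); sL=45/229, sR=45/169; mL=-25515/77402, mR=8955/38701; mL+mR=-45/458 → advance -1; mR−mL=43425/77402 → turn +1·90°
n=7: pose=(6,0,E); sL=90/373, sR=18/89; mL=-11367/33197, mR=7362/33197; mL+mR=-45/373 → advance -1; mR−mL=18729/33197 → turn +1·90°

0 1/2 45/146 -191/292 59/146 5 0 N
1 18/53 18/37 -1143/1961 810/1961 5 -1 W
2 45/229 45/169 -25515/77402 8955/38701 6 -1 S
3 90/373 18/89 -11367/33197 7362/33197 6 0 E
4 1/2 45/146 -191/292 59/146 5 0 N
5 18/53 18/37 -1143/1961 810/1961 5 -1 W
6 45/229 45/169 -25515/77402 8955/38701 6 -1 S
7 90/373 18/89 -11367/33197 7362/33197 6 0 E
final 5 0 N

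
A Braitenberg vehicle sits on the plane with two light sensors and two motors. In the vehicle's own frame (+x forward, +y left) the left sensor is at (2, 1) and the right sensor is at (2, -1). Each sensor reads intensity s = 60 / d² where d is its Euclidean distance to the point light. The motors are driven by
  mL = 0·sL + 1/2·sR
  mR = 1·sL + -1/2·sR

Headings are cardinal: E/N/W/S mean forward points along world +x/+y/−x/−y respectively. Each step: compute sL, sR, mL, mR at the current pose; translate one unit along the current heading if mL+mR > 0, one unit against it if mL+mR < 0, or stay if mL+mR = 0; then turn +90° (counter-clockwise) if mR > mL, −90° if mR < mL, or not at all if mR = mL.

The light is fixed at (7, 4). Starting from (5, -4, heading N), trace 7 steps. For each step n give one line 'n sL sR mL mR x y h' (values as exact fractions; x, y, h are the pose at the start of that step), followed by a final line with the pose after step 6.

n=0: pose=(5,-4,N); sL=4/3, sR=60/37; mL=30/37, mR=58/111; mL+mR=4/3 → advance +1; mR−mL=-32/111 → turn -1·90°
n=1: pose=(5,-3,E); sL=5/3, sR=15/16; mL=15/32, mR=115/96; mL+mR=5/3 → advance +1; mR−mL=35/48 → turn +1·90°
n=2: pose=(6,-3,N); sL=60/29, sR=12/5; mL=6/5, mR=126/145; mL+mR=60/29 → advance +1; mR−mL=-48/145 → turn -1·90°
n=3: pose=(6,-2,E); sL=30/13, sR=6/5; mL=3/5, mR=111/65; mL+mR=30/13 → advance +1; mR−mL=72/65 → turn +1·90°
n=4: pose=(7,-2,N); sL=60/17, sR=60/17; mL=30/17, mR=30/17; mL+mR=60/17 → advance +1; mR−mL=0 → turn +0·90°
n=5: pose=(7,-1,N); sL=6, sR=6; mL=3, mR=3; mL+mR=6 → advance +1; mR−mL=0 → turn +0·90°
n=6: pose=(7,0,N); sL=12, sR=12; mL=6, mR=6; mL+mR=12 → advance +1; mR−mL=0 → turn +0·90°

0 4/3 60/37 30/37 58/111 5 -4 N
1 5/3 15/16 15/32 115/96 5 -3 E
2 60/29 12/5 6/5 126/145 6 -3 N
3 30/13 6/5 3/5 111/65 6 -2 E
4 60/17 60/17 30/17 30/17 7 -2 N
5 6 6 3 3 7 -1 N
6 12 12 6 6 7 0 N
final 7 1 N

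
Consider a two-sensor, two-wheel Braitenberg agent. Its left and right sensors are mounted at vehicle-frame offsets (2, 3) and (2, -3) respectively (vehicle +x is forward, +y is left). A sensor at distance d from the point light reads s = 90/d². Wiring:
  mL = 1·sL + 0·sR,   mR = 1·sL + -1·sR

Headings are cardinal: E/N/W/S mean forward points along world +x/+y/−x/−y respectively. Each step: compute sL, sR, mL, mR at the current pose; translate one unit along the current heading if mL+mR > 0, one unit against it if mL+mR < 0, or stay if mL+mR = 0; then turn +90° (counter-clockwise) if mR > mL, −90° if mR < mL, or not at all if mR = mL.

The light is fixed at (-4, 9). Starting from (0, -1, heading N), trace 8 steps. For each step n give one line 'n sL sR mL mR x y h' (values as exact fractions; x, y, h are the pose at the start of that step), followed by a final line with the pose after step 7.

0 18/13 90/113 18/13 864/1469 0 -1 N
1 5/4 1/2 5/4 3/4 0 0 E
2 18/37 18/25 18/37 -216/925 1 0 S
3 45/89 45/29 45/89 -2700/2581 1 -1 W
4 90/73 18/29 90/73 1296/2117 2 -1 N
5 9/10 45/104 9/10 243/520 2 0 E
6 90/221 90/137 90/221 -7560/30277 3 0 S
7 45/97 45/37 45/97 -2700/3589 3 -1 W
final 4 -1 N

n=0: pose=(0,-1,N); sL=18/13, sR=90/113; mL=18/13, mR=864/1469; mL+mR=2898/1469 → advance +1; mR−mL=-90/113 → turn -1·90°
n=1: pose=(0,0,E); sL=5/4, sR=1/2; mL=5/4, mR=3/4; mL+mR=2 → advance +1; mR−mL=-1/2 → turn -1·90°
n=2: pose=(1,0,S); sL=18/37, sR=18/25; mL=18/37, mR=-216/925; mL+mR=234/925 → advance +1; mR−mL=-18/25 → turn -1·90°
n=3: pose=(1,-1,W); sL=45/89, sR=45/29; mL=45/89, mR=-2700/2581; mL+mR=-1395/2581 → advance -1; mR−mL=-45/29 → turn -1·90°
n=4: pose=(2,-1,N); sL=90/73, sR=18/29; mL=90/73, mR=1296/2117; mL+mR=3906/2117 → advance +1; mR−mL=-18/29 → turn -1·90°
n=5: pose=(2,0,E); sL=9/10, sR=45/104; mL=9/10, mR=243/520; mL+mR=711/520 → advance +1; mR−mL=-45/104 → turn -1·90°
n=6: pose=(3,0,S); sL=90/221, sR=90/137; mL=90/221, mR=-7560/30277; mL+mR=4770/30277 → advance +1; mR−mL=-90/137 → turn -1·90°
n=7: pose=(3,-1,W); sL=45/97, sR=45/37; mL=45/97, mR=-2700/3589; mL+mR=-1035/3589 → advance -1; mR−mL=-45/37 → turn -1·90°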